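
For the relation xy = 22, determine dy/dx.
Differentiate both sides with respect to x, treating y as y(x). By the chain rule, any term containing y contributes a factor of y' = dy/dx when we differentiate it.

Move every term to one side and write the relation as F(x, y) = 0. Term by term,
  d/dx[xy] = x·y' + y
  d/dx[-22] = 0

The pieces without y' make up ∂F/∂x and the coefficient of y' is ∂F/∂y:
  ∂F/∂x = y,
  ∂F/∂y = x.

Since d/dx[F] = ∂F/∂x + (∂F/∂y)·y' = 0, solve for y':
  (∂F/∂y)·y' = -∂F/∂x
  dy/dx = -(∂F/∂x)/(∂F/∂y) = -(y)/(x) = -y/x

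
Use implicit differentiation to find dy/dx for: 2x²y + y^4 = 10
Apply d/dx to both sides, remembering that y depends on x. Each occurrence of y therefore brings in a y' = dy/dx via the chain rule.

With F(x, y) equal to the left-hand side minus the right, differentiate F term by term:
  d/dx[2x^2y] = 2x^2·y' + 4xy
  d/dx[y^4] = 4y^3·y'
  d/dx[-10] = 0
Adding these up, d/dx[F] = 0 becomes
  (4xy) + (2x^2 + 4y^3)·y' = 0,
so isolating y',
  dy/dx = -(4xy)/(2x^2 + 4y^3) = -2xy/(x^2 + 2y^3)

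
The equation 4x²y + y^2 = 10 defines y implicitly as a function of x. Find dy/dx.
Apply d/dx to both sides, remembering that y depends on x. Each occurrence of y therefore brings in a y' = dy/dx via the chain rule.

With F(x, y) equal to the left-hand side minus the right, differentiate F term by term:
  d/dx[4x^2y] = 4x^2·y' + 8xy
  d/dx[y^2] = 2y·y'
  d/dx[-10] = 0
Adding these up, d/dx[F] = 0 becomes
  (8xy) + (4x^2 + 2y)·y' = 0,
so isolating y',
  dy/dx = -(8xy)/(4x^2 + 2y) = -4xy/(2x^2 + y)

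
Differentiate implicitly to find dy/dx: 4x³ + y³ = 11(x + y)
Apply d/dx to both sides, remembering that y depends on x. Each occurrence of y therefore brings in a y' = dy/dx via the chain rule.

With F(x, y) equal to the left-hand side minus the right, differentiate F term by term:
  d/dx[4x^3] = 12x^2
  d/dx[-11x] = -11
  d/dx[y^3] = 3y^2·y'
  d/dx[-11y] = -11·y'
Adding these up, d/dx[F] = 0 becomes
  (12x^2 - 11) + (3y^2 - 11)·y' = 0,
so isolating y',
  dy/dx = -(12x^2 - 11)/(3y^2 - 11) = (11 - 12x^2)/(3y^2 - 11)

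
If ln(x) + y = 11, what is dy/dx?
Differentiate both sides with respect to x, treating y as y(x). By the chain rule, any term containing y contributes a factor of y' = dy/dx when we differentiate it.

Move every term to one side and write the relation as F(x, y) = 0. Term by term,
  d/dx[y] = y'
  d/dx[ln(x)] = 1/x
  d/dx[-11] = 0

The pieces without y' make up ∂F/∂x and the coefficient of y' is ∂F/∂y:
  ∂F/∂x = 1/x,
  ∂F/∂y = 1.

Since d/dx[F] = ∂F/∂x + (∂F/∂y)·y' = 0, solve for y':
  (∂F/∂y)·y' = -∂F/∂x
  dy/dx = -(∂F/∂x)/(∂F/∂y) = -(1/x)/(1) = -1/x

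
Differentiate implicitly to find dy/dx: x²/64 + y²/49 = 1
Apply d/dx to both sides, remembering that y depends on x. Each occurrence of y therefore brings in a y' = dy/dx via the chain rule.

With F(x, y) equal to the left-hand side minus the right, differentiate F term by term:
  d/dx[x^2/64] = x/32
  d/dx[y^2/49] = 2y·y'/49
  d/dx[-1] = 0
Adding these up, d/dx[F] = 0 becomes
  (x/32) + (2y/49)·y' = 0,
so isolating y',
  dy/dx = -(x/32)/(2y/49) = -49x/(64y)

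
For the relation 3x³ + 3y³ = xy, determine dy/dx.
Apply d/dx to both sides, remembering that y depends on x. Each occurrence of y therefore brings in a y' = dy/dx via the chain rule.

With F(x, y) equal to the left-hand side minus the right, differentiate F term by term:
  d/dx[3x^3] = 9x^2
  d/dx[-xy] = -x·y' - y
  d/dx[3y^3] = 9y^2·y'
Adding these up, d/dx[F] = 0 becomes
  (9x^2 - y) + (-x + 9y^2)·y' = 0,
so isolating y',
  dy/dx = -(9x^2 - y)/(-x + 9y^2) = (9x^2 - y)/(x - 9y^2)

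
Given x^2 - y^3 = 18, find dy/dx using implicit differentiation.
Take d/dx of both sides. Since y is implicitly a function of x, the chain rule attaches a y' = dy/dx factor whenever we differentiate through y.

Set F(x, y) = (left side) − (right side), so the curve is F = 0. Differentiating each term of F:
  d/dx[x^2] = 2x
  d/dx[-y^3] = -3y^2·y'
  d/dx[-18] = 0

Collecting, the y'-free part is the partial derivative in x and the y' coefficient is the partial derivative in y:
  ∂F/∂x = 2x
  ∂F/∂y = -3y^2

so d/dx[F(x, y(x))] = ∂F/∂x + (∂F/∂y)·y' = 0. Rearranging,
  dy/dx = -(∂F/∂x)/(∂F/∂y) = -(2x)/(-3y^2) = 2x/(3y^2)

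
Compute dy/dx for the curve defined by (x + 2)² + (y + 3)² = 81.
Apply d/dx to both sides, remembering that y depends on x. Each occurrence of y therefore brings in a y' = dy/dx via the chain rule.

With F(x, y) equal to the left-hand side minus the right, differentiate F term by term:
  d/dx[(x + 2)^2] = 2x + 4
  d/dx[(y + 3)^2] = 2·y'(y + 3)
  d/dx[-81] = 0
Adding these up, d/dx[F] = 0 becomes
  (2x + 4) + (2y + 6)·y' = 0,
so isolating y',
  dy/dx = -(2x + 4)/(2y + 6) = (-x - 2)/(y + 3)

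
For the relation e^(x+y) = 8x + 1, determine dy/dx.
Take d/dx of both sides. Since y is implicitly a function of x, the chain rule attaches a y' = dy/dx factor whenever we differentiate through y.

Set F(x, y) = (left side) − (right side), so the curve is F = 0. Differentiating each term of F:
  d/dx[-8x] = -8
  d/dx[e^(x + y)] = (y' + 1)·e^(x + y)
  d/dx[-1] = 0

Collecting, the y'-free part is the partial derivative in x and the y' coefficient is the partial derivative in y:
  ∂F/∂x = e^(x + y) - 8
  ∂F/∂y = e^(x + y)

so d/dx[F(x, y(x))] = ∂F/∂x + (∂F/∂y)·y' = 0. Rearranging,
  dy/dx = -(∂F/∂x)/(∂F/∂y) = -(e^(x + y) - 8)/(e^(x + y)) = 8e^(-x - y) - 1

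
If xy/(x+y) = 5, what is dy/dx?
Apply d/dx to both sides, remembering that y depends on x. Each occurrence of y therefore brings in a y' = dy/dx via the chain rule.

With F(x, y) equal to the left-hand side minus the right, differentiate F term by term:
  d/dx[xy/(x + y)] = xy(-y' - 1)/(x + y)^2 + x·y'/(x + y) + y/(x + y)
  d/dx[-5] = 0
Adding these up, d/dx[F] = 0 becomes
  (-xy/(x + y)^2 + y/(x + y)) + (-xy/(x + y)^2 + x/(x + y))·y' = 0,
so isolating y',
  dy/dx = -(-xy/(x + y)^2 + y/(x + y))/(-xy/(x + y)^2 + x/(x + y))
        = -(y^2/(x + y)^2)/(x^2/(x + y)^2) = -y^2/x^2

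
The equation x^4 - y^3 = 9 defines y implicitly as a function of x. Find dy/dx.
Differentiate the relation implicitly: treat y = y(x) and apply the chain rule, so every y-derivative picks up a y' = dy/dx factor.

With everything moved to the left-hand side, differentiate term by term:
  d/dx[x^4] = 4x^3
  d/dx[-y^3] = -3y^2·y'
  d/dx[-9] = 0

Separating the contributions that come from x directly and those that come through y:
  without y':      4x^3
  multiplying y':  -3y^2

so (4x^3) + (-3y^2)·y' = 0, and therefore
  dy/dx = -(4x^3)/(-3y^2) = 4x^3/(3y^2)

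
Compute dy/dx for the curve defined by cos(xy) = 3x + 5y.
Differentiate both sides with respect to x, treating y as y(x). By the chain rule, any term containing y contributes a factor of y' = dy/dx when we differentiate it.

Move every term to one side and write the relation as F(x, y) = 0. Term by term,
  d/dx[-3x] = -3
  d/dx[-5y] = -5·y'
  d/dx[cos(xy)] = -(x·y' + y)·sin(xy)

The pieces without y' make up ∂F/∂x and the coefficient of y' is ∂F/∂y:
  ∂F/∂x = -y·sin(xy) - 3,
  ∂F/∂y = -x·sin(xy) - 5.

Since d/dx[F] = ∂F/∂x + (∂F/∂y)·y' = 0, solve for y':
  (∂F/∂y)·y' = -∂F/∂x
  dy/dx = -(∂F/∂x)/(∂F/∂y) = -(-y·sin(xy) - 3)/(-x·sin(xy) - 5) = -(y·sin(xy) + 3)/(x·sin(xy) + 5)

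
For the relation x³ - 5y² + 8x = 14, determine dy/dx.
Differentiate the relation implicitly: treat y = y(x) and apply the chain rule, so every y-derivative picks up a y' = dy/dx factor.

With everything moved to the left-hand side, differentiate term by term:
  d/dx[x^3] = 3x^2
  d/dx[8x] = 8
  d/dx[-5y^2] = -10y·y'
  d/dx[-14] = 0

Separating the contributions that come from x directly and those that come through y:
  without y':      3x^2 + 8
  multiplying y':  -10y

so (3x^2 + 8) + (-10y)·y' = 0, and therefore
  dy/dx = -(3x^2 + 8)/(-10y) = (3x^2 + 8)/(10y)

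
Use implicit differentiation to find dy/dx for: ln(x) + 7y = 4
Differentiate both sides with respect to x, treating y as y(x). By the chain rule, any term containing y contributes a factor of y' = dy/dx when we differentiate it.

Move every term to one side and write the relation as F(x, y) = 0. Term by term,
  d/dx[7y] = 7·y'
  d/dx[ln(x)] = 1/x
  d/dx[-4] = 0

The pieces without y' make up ∂F/∂x and the coefficient of y' is ∂F/∂y:
  ∂F/∂x = 1/x,
  ∂F/∂y = 7.

Since d/dx[F] = ∂F/∂x + (∂F/∂y)·y' = 0, solve for y':
  (∂F/∂y)·y' = -∂F/∂x
  dy/dx = -(∂F/∂x)/(∂F/∂y) = -(1/x)/(7) = -1/(7x)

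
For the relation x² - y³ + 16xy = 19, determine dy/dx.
Differentiate the relation implicitly: treat y = y(x) and apply the chain rule, so every y-derivative picks up a y' = dy/dx factor.

With everything moved to the left-hand side, differentiate term by term:
  d/dx[x^2] = 2x
  d/dx[16xy] = 16x·y' + 16y
  d/dx[-y^3] = -3y^2·y'
  d/dx[-19] = 0

Separating the contributions that come from x directly and those that come through y:
  without y':      2x + 16y
  multiplying y':  16x - 3y^2

so (2x + 16y) + (16x - 3y^2)·y' = 0, and therefore
  dy/dx = -(2x + 16y)/(16x - 3y^2) = 2(-x - 8y)/(16x - 3y^2)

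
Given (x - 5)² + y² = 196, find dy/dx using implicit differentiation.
Differentiate the relation implicitly: treat y = y(x) and apply the chain rule, so every y-derivative picks up a y' = dy/dx factor.

With everything moved to the left-hand side, differentiate term by term:
  d/dx[y^2] = 2y·y'
  d/dx[(x - 5)^2] = 2x - 10
  d/dx[-196] = 0

Separating the contributions that come from x directly and those that come through y:
  without y':      2x - 10
  multiplying y':  2y

so (2x - 10) + (2y)·y' = 0, and therefore
  dy/dx = -(2x - 10)/(2y) = (5 - x)/y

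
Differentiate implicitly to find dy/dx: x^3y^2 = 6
Differentiate both sides with respect to x, treating y as y(x). By the chain rule, any term containing y contributes a factor of y' = dy/dx when we differentiate it.

Move every term to one side and write the relation as F(x, y) = 0. Term by term,
  d/dx[x^3y^2] = 2x^3y·y' + 3x^2y^2
  d/dx[-6] = 0

The pieces without y' make up ∂F/∂x and the coefficient of y' is ∂F/∂y:
  ∂F/∂x = 3x^2y^2,
  ∂F/∂y = 2x^3y.

Since d/dx[F] = ∂F/∂x + (∂F/∂y)·y' = 0, solve for y':
  (∂F/∂y)·y' = -∂F/∂x
  dy/dx = -(∂F/∂x)/(∂F/∂y) = -(3x^2y^2)/(2x^3y) = -3y/(2x)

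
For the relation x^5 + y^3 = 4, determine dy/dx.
Apply d/dx to both sides, remembering that y depends on x. Each occurrence of y therefore brings in a y' = dy/dx via the chain rule.

With F(x, y) equal to the left-hand side minus the right, differentiate F term by term:
  d/dx[x^5] = 5x^4
  d/dx[y^3] = 3y^2·y'
  d/dx[-4] = 0
Adding these up, d/dx[F] = 0 becomes
  (5x^4) + (3y^2)·y' = 0,
so isolating y',
  dy/dx = -(5x^4)/(3y^2) = -5x^4/(3y^2)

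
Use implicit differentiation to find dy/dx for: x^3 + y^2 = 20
Apply d/dx to both sides, remembering that y depends on x. Each occurrence of y therefore brings in a y' = dy/dx via the chain rule.

With F(x, y) equal to the left-hand side minus the right, differentiate F term by term:
  d/dx[x^3] = 3x^2
  d/dx[y^2] = 2y·y'
  d/dx[-20] = 0
Adding these up, d/dx[F] = 0 becomes
  (3x^2) + (2y)·y' = 0,
so isolating y',
  dy/dx = -(3x^2)/(2y) = -3x^2/(2y)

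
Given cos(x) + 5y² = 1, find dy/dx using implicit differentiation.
Take d/dx of both sides. Since y is implicitly a function of x, the chain rule attaches a y' = dy/dx factor whenever we differentiate through y.

Set F(x, y) = (left side) − (right side), so the curve is F = 0. Differentiating each term of F:
  d/dx[5y^2] = 10y·y'
  d/dx[cos(x)] = -sin(x)
  d/dx[-1] = 0

Collecting, the y'-free part is the partial derivative in x and the y' coefficient is the partial derivative in y:
  ∂F/∂x = -sin(x)
  ∂F/∂y = 10y

so d/dx[F(x, y(x))] = ∂F/∂x + (∂F/∂y)·y' = 0. Rearranging,
  dy/dx = -(∂F/∂x)/(∂F/∂y) = -(-sin(x))/(10y) = sin(x)/(10y)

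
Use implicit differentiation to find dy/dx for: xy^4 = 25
Apply d/dx to both sides, remembering that y depends on x. Each occurrence of y therefore brings in a y' = dy/dx via the chain rule.

With F(x, y) equal to the left-hand side minus the right, differentiate F term by term:
  d/dx[xy^4] = 4xy^3·y' + y^4
  d/dx[-25] = 0
Adding these up, d/dx[F] = 0 becomes
  (y^4) + (4xy^3)·y' = 0,
so isolating y',
  dy/dx = -(y^4)/(4xy^3) = -y/(4x)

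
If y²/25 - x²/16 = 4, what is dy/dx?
Differentiate both sides with respect to x, treating y as y(x). By the chain rule, any term containing y contributes a factor of y' = dy/dx when we differentiate it.

Move every term to one side and write the relation as F(x, y) = 0. Term by term,
  d/dx[-x^2/16] = -x/8
  d/dx[y^2/25] = 2y·y'/25
  d/dx[-4] = 0

The pieces without y' make up ∂F/∂x and the coefficient of y' is ∂F/∂y:
  ∂F/∂x = -x/8,
  ∂F/∂y = 2y/25.

Since d/dx[F] = ∂F/∂x + (∂F/∂y)·y' = 0, solve for y':
  (∂F/∂y)·y' = -∂F/∂x
  dy/dx = -(∂F/∂x)/(∂F/∂y) = -(-x/8)/(2y/25) = 25x/(16y)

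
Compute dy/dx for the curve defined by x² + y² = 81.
Differentiate both sides with respect to x, treating y as y(x). By the chain rule, any term containing y contributes a factor of y' = dy/dx when we differentiate it.

Move every term to one side and write the relation as F(x, y) = 0. Term by term,
  d/dx[x^2] = 2x
  d/dx[y^2] = 2y·y'
  d/dx[-81] = 0

The pieces without y' make up ∂F/∂x and the coefficient of y' is ∂F/∂y:
  ∂F/∂x = 2x,
  ∂F/∂y = 2y.

Since d/dx[F] = ∂F/∂x + (∂F/∂y)·y' = 0, solve for y':
  (∂F/∂y)·y' = -∂F/∂x
  dy/dx = -(∂F/∂x)/(∂F/∂y) = -(2x)/(2y) = -x/y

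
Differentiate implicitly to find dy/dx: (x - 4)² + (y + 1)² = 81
Differentiate the relation implicitly: treat y = y(x) and apply the chain rule, so every y-derivative picks up a y' = dy/dx factor.

With everything moved to the left-hand side, differentiate term by term:
  d/dx[(x - 4)^2] = 2x - 8
  d/dx[(y + 1)^2] = 2·y'(y + 1)
  d/dx[-81] = 0

Separating the contributions that come from x directly and those that come through y:
  without y':      2x - 8
  multiplying y':  2y + 2

so (2x - 8) + (2y + 2)·y' = 0, and therefore
  dy/dx = -(2x - 8)/(2y + 2) = (4 - x)/(y + 1)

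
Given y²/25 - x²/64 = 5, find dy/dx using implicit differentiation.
Differentiate both sides with respect to x, treating y as y(x). By the chain rule, any term containing y contributes a factor of y' = dy/dx when we differentiate it.

Move every term to one side and write the relation as F(x, y) = 0. Term by term,
  d/dx[-x^2/64] = -x/32
  d/dx[y^2/25] = 2y·y'/25
  d/dx[-5] = 0

The pieces without y' make up ∂F/∂x and the coefficient of y' is ∂F/∂y:
  ∂F/∂x = -x/32,
  ∂F/∂y = 2y/25.

Since d/dx[F] = ∂F/∂x + (∂F/∂y)·y' = 0, solve for y':
  (∂F/∂y)·y' = -∂F/∂x
  dy/dx = -(∂F/∂x)/(∂F/∂y) = -(-x/32)/(2y/25) = 25x/(64y)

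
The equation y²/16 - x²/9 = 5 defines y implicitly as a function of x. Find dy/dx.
Differentiate the relation implicitly: treat y = y(x) and apply the chain rule, so every y-derivative picks up a y' = dy/dx factor.

With everything moved to the left-hand side, differentiate term by term:
  d/dx[-x^2/9] = -2x/9
  d/dx[y^2/16] = y·y'/8
  d/dx[-5] = 0

Separating the contributions that come from x directly and those that come through y:
  without y':      -2x/9
  multiplying y':  y/8

so (-2x/9) + (y/8)·y' = 0, and therefore
  dy/dx = -(-2x/9)/(y/8) = 16x/(9y)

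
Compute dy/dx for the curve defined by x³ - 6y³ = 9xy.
Differentiate the relation implicitly: treat y = y(x) and apply the chain rule, so every y-derivative picks up a y' = dy/dx factor.

With everything moved to the left-hand side, differentiate term by term:
  d/dx[x^3] = 3x^2
  d/dx[-9xy] = -9x·y' - 9y
  d/dx[-6y^3] = -18y^2·y'

Separating the contributions that come from x directly and those that come through y:
  without y':      3x^2 - 9y
  multiplying y':  -9x - 18y^2

so (3x^2 - 9y) + (-9x - 18y^2)·y' = 0, and therefore
  dy/dx = -(3x^2 - 9y)/(-9x - 18y^2) = (x^2/3 - y)/(x + 2y^2)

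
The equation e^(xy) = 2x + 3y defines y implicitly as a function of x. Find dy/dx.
Take d/dx of both sides. Since y is implicitly a function of x, the chain rule attaches a y' = dy/dx factor whenever we differentiate through y.

Set F(x, y) = (left side) − (right side), so the curve is F = 0. Differentiating each term of F:
  d/dx[-2x] = -2
  d/dx[-3y] = -3·y'
  d/dx[e^(xy)] = (x·y' + y)·e^(xy)

Collecting, the y'-free part is the partial derivative in x and the y' coefficient is the partial derivative in y:
  ∂F/∂x = y·e^(xy) - 2
  ∂F/∂y = x·e^(xy) - 3

so d/dx[F(x, y(x))] = ∂F/∂x + (∂F/∂y)·y' = 0. Rearranging,
  dy/dx = -(∂F/∂x)/(∂F/∂y) = -(y·e^(xy) - 2)/(x·e^(xy) - 3) = (-y·e^(xy) + 2)/(x·e^(xy) - 3)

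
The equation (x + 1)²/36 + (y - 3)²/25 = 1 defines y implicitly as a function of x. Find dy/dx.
Differentiate both sides with respect to x, treating y as y(x). By the chain rule, any term containing y contributes a factor of y' = dy/dx when we differentiate it.

Move every term to one side and write the relation as F(x, y) = 0. Term by term,
  d/dx[(x + 1)^2/36] = x/18 + 1/18
  d/dx[(y - 3)^2/25] = 2·y'(y - 3)/25
  d/dx[-1] = 0

The pieces without y' make up ∂F/∂x and the coefficient of y' is ∂F/∂y:
  ∂F/∂x = x/18 + 1/18,
  ∂F/∂y = 2y/25 - 6/25.

Since d/dx[F] = ∂F/∂x + (∂F/∂y)·y' = 0, solve for y':
  (∂F/∂y)·y' = -∂F/∂x
  dy/dx = -(∂F/∂x)/(∂F/∂y) = -(x/18 + 1/18)/(2y/25 - 6/25)
        = -((x + 1)/18)/(2(y - 3)/25) = 25(-x - 1)/(36(y - 3))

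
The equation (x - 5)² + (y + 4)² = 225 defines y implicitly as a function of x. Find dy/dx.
Apply d/dx to both sides, remembering that y depends on x. Each occurrence of y therefore brings in a y' = dy/dx via the chain rule.

With F(x, y) equal to the left-hand side minus the right, differentiate F term by term:
  d/dx[(x - 5)^2] = 2x - 10
  d/dx[(y + 4)^2] = 2·y'(y + 4)
  d/dx[-225] = 0
Adding these up, d/dx[F] = 0 becomes
  (2x - 10) + (2y + 8)·y' = 0,
so isolating y',
  dy/dx = -(2x - 10)/(2y + 8) = (5 - x)/(y + 4)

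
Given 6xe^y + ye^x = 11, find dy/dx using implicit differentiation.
Take d/dx of both sides. Since y is implicitly a function of x, the chain rule attaches a y' = dy/dx factor whenever we differentiate through y.

Set F(x, y) = (left side) − (right side), so the curve is F = 0. Differentiating each term of F:
  d/dx[6x·e^(y)] = 6x·y'·e^(y) + 6e^(y)
  d/dx[y·e^(x)] = y·e^(x) + y'·e^(x)
  d/dx[-11] = 0

Collecting, the y'-free part is the partial derivative in x and the y' coefficient is the partial derivative in y:
  ∂F/∂x = y·e^(x) + 6e^(y)
  ∂F/∂y = 6x·e^(y) + e^(x)

so d/dx[F(x, y(x))] = ∂F/∂x + (∂F/∂y)·y' = 0. Rearranging,
  dy/dx = -(∂F/∂x)/(∂F/∂y) = -(y·e^(x) + 6e^(y))/(6x·e^(y) + e^(x)) = (-y·e^(x) - 6e^(y))/(6x·e^(y) + e^(x))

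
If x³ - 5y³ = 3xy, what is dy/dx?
Apply d/dx to both sides, remembering that y depends on x. Each occurrence of y therefore brings in a y' = dy/dx via the chain rule.

With F(x, y) equal to the left-hand side minus the right, differentiate F term by term:
  d/dx[x^3] = 3x^2
  d/dx[-3xy] = -3x·y' - 3y
  d/dx[-5y^3] = -15y^2·y'
Adding these up, d/dx[F] = 0 becomes
  (3x^2 - 3y) + (-3x - 15y^2)·y' = 0,
so isolating y',
  dy/dx = -(3x^2 - 3y)/(-3x - 15y^2) = (x^2 - y)/(x + 5y^2)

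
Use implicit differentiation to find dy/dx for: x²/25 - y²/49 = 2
Take d/dx of both sides. Since y is implicitly a function of x, the chain rule attaches a y' = dy/dx factor whenever we differentiate through y.

Set F(x, y) = (left side) − (right side), so the curve is F = 0. Differentiating each term of F:
  d/dx[x^2/25] = 2x/25
  d/dx[-y^2/49] = -2y·y'/49
  d/dx[-2] = 0

Collecting, the y'-free part is the partial derivative in x and the y' coefficient is the partial derivative in y:
  ∂F/∂x = 2x/25
  ∂F/∂y = -2y/49

so d/dx[F(x, y(x))] = ∂F/∂x + (∂F/∂y)·y' = 0. Rearranging,
  dy/dx = -(∂F/∂x)/(∂F/∂y) = -(2x/25)/(-2y/49) = 49x/(25y)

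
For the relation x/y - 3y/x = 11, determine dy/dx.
Differentiate both sides with respect to x, treating y as y(x). By the chain rule, any term containing y contributes a factor of y' = dy/dx when we differentiate it.

Move every term to one side and write the relation as F(x, y) = 0. Term by term,
  d/dx[x/y] = -x·y'/y^2 + 1/y
  d/dx[-3y/x] = -3·y'/x + 3y/x^2
  d/dx[-11] = 0

The pieces without y' make up ∂F/∂x and the coefficient of y' is ∂F/∂y:
  ∂F/∂x = 1/y + 3y/x^2,
  ∂F/∂y = -x/y^2 - 3/x.

Since d/dx[F] = ∂F/∂x + (∂F/∂y)·y' = 0, solve for y':
  (∂F/∂y)·y' = -∂F/∂x
  dy/dx = -(∂F/∂x)/(∂F/∂y) = -(1/y + 3y/x^2)/(-x/y^2 - 3/x)
        = -((x^2 + 3y^2)/(x^2y))/(-(x^2 + 3y^2)/(xy^2)) = y/x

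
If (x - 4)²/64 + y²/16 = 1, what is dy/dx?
Differentiate the relation implicitly: treat y = y(x) and apply the chain rule, so every y-derivative picks up a y' = dy/dx factor.

With everything moved to the left-hand side, differentiate term by term:
  d/dx[y^2/16] = y·y'/8
  d/dx[(x - 4)^2/64] = x/32 - 1/8
  d/dx[-1] = 0

Separating the contributions that come from x directly and those that come through y:
  without y':      x/32 - 1/8
  multiplying y':  y/8

so (x/32 - 1/8) + (y/8)·y' = 0, and therefore
  dy/dx = -(x/32 - 1/8)/(y/8)
        = -((x - 4)/32)/(y/8) = (4 - x)/(4y)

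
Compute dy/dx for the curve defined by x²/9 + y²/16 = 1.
Differentiate the relation implicitly: treat y = y(x) and apply the chain rule, so every y-derivative picks up a y' = dy/dx factor.

With everything moved to the left-hand side, differentiate term by term:
  d/dx[x^2/9] = 2x/9
  d/dx[y^2/16] = y·y'/8
  d/dx[-1] = 0

Separating the contributions that come from x directly and those that come through y:
  without y':      2x/9
  multiplying y':  y/8

so (2x/9) + (y/8)·y' = 0, and therefore
  dy/dx = -(2x/9)/(y/8) = -16x/(9y)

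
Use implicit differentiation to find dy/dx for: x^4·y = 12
Take d/dx of both sides. Since y is implicitly a function of x, the chain rule attaches a y' = dy/dx factor whenever we differentiate through y.

Set F(x, y) = (left side) − (right side), so the curve is F = 0. Differentiating each term of F:
  d/dx[x^4y] = x^4·y' + 4x^3y
  d/dx[-12] = 0

Collecting, the y'-free part is the partial derivative in x and the y' coefficient is the partial derivative in y:
  ∂F/∂x = 4x^3y
  ∂F/∂y = x^4

so d/dx[F(x, y(x))] = ∂F/∂x + (∂F/∂y)·y' = 0. Rearranging,
  dy/dx = -(∂F/∂x)/(∂F/∂y) = -(4x^3y)/(x^4) = -4y/x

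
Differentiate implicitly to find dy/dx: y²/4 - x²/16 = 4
Apply d/dx to both sides, remembering that y depends on x. Each occurrence of y therefore brings in a y' = dy/dx via the chain rule.

With F(x, y) equal to the left-hand side minus the right, differentiate F term by term:
  d/dx[-x^2/16] = -x/8
  d/dx[y^2/4] = y·y'/2
  d/dx[-4] = 0
Adding these up, d/dx[F] = 0 becomes
  (-x/8) + (y/2)·y' = 0,
so isolating y',
  dy/dx = -(-x/8)/(y/2) = x/(4y)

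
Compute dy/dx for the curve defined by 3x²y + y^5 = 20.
Differentiate both sides with respect to x, treating y as y(x). By the chain rule, any term containing y contributes a factor of y' = dy/dx when we differentiate it.

Move every term to one side and write the relation as F(x, y) = 0. Term by term,
  d/dx[3x^2y] = 3x^2·y' + 6xy
  d/dx[y^5] = 5y^4·y'
  d/dx[-20] = 0

The pieces without y' make up ∂F/∂x and the coefficient of y' is ∂F/∂y:
  ∂F/∂x = 6xy,
  ∂F/∂y = 3x^2 + 5y^4.

Since d/dx[F] = ∂F/∂x + (∂F/∂y)·y' = 0, solve for y':
  (∂F/∂y)·y' = -∂F/∂x
  dy/dx = -(∂F/∂x)/(∂F/∂y) = -(6xy)/(3x^2 + 5y^4) = -6xy/(3x^2 + 5y^4)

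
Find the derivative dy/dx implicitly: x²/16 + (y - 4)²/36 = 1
Differentiate both sides with respect to x, treating y as y(x). By the chain rule, any term containing y contributes a factor of y' = dy/dx when we differentiate it.

Move every term to one side and write the relation as F(x, y) = 0. Term by term,
  d/dx[x^2/16] = x/8
  d/dx[(y - 4)^2/36] = y'(y - 4)/18
  d/dx[-1] = 0

The pieces without y' make up ∂F/∂x and the coefficient of y' is ∂F/∂y:
  ∂F/∂x = x/8,
  ∂F/∂y = y/18 - 2/9.

Since d/dx[F] = ∂F/∂x + (∂F/∂y)·y' = 0, solve for y':
  (∂F/∂y)·y' = -∂F/∂x
  dy/dx = -(∂F/∂x)/(∂F/∂y) = -(x/8)/(y/18 - 2/9)
        = -(x/8)/((y - 4)/18) = -9x/(4y - 16)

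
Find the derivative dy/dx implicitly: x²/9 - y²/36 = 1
Differentiate the relation implicitly: treat y = y(x) and apply the chain rule, so every y-derivative picks up a y' = dy/dx factor.

With everything moved to the left-hand side, differentiate term by term:
  d/dx[x^2/9] = 2x/9
  d/dx[-y^2/36] = -y·y'/18
  d/dx[-1] = 0

Separating the contributions that come from x directly and those that come through y:
  without y':      2x/9
  multiplying y':  -y/18

so (2x/9) + (-y/18)·y' = 0, and therefore
  dy/dx = -(2x/9)/(-y/18) = 4x/y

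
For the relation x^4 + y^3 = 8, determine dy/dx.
Differentiate both sides with respect to x, treating y as y(x). By the chain rule, any term containing y contributes a factor of y' = dy/dx when we differentiate it.

Move every term to one side and write the relation as F(x, y) = 0. Term by term,
  d/dx[x^4] = 4x^3
  d/dx[y^3] = 3y^2·y'
  d/dx[-8] = 0

The pieces without y' make up ∂F/∂x and the coefficient of y' is ∂F/∂y:
  ∂F/∂x = 4x^3,
  ∂F/∂y = 3y^2.

Since d/dx[F] = ∂F/∂x + (∂F/∂y)·y' = 0, solve for y':
  (∂F/∂y)·y' = -∂F/∂x
  dy/dx = -(∂F/∂x)/(∂F/∂y) = -(4x^3)/(3y^2) = -4x^3/(3y^2)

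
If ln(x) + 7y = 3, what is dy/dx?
Differentiate the relation implicitly: treat y = y(x) and apply the chain rule, so every y-derivative picks up a y' = dy/dx factor.

With everything moved to the left-hand side, differentiate term by term:
  d/dx[7y] = 7·y'
  d/dx[ln(x)] = 1/x
  d/dx[-3] = 0

Separating the contributions that come from x directly and those that come through y:
  without y':      1/x
  multiplying y':  7

so (1/x) + (7)·y' = 0, and therefore
  dy/dx = -(1/x)/(7) = -1/(7x)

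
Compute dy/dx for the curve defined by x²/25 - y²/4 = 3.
Take d/dx of both sides. Since y is implicitly a function of x, the chain rule attaches a y' = dy/dx factor whenever we differentiate through y.

Set F(x, y) = (left side) − (right side), so the curve is F = 0. Differentiating each term of F:
  d/dx[x^2/25] = 2x/25
  d/dx[-y^2/4] = -y·y'/2
  d/dx[-3] = 0

Collecting, the y'-free part is the partial derivative in x and the y' coefficient is the partial derivative in y:
  ∂F/∂x = 2x/25
  ∂F/∂y = -y/2

so d/dx[F(x, y(x))] = ∂F/∂x + (∂F/∂y)·y' = 0. Rearranging,
  dy/dx = -(∂F/∂x)/(∂F/∂y) = -(2x/25)/(-y/2) = 4x/(25y)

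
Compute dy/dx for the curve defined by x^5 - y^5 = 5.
Apply d/dx to both sides, remembering that y depends on x. Each occurrence of y therefore brings in a y' = dy/dx via the chain rule.

With F(x, y) equal to the left-hand side minus the right, differentiate F term by term:
  d/dx[x^5] = 5x^4
  d/dx[-y^5] = -5y^4·y'
  d/dx[-5] = 0
Adding these up, d/dx[F] = 0 becomes
  (5x^4) + (-5y^4)·y' = 0,
so isolating y',
  dy/dx = -(5x^4)/(-5y^4) = x^4/y^4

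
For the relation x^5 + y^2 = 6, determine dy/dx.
Differentiate both sides with respect to x, treating y as y(x). By the chain rule, any term containing y contributes a factor of y' = dy/dx when we differentiate it.

Move every term to one side and write the relation as F(x, y) = 0. Term by term,
  d/dx[x^5] = 5x^4
  d/dx[y^2] = 2y·y'
  d/dx[-6] = 0

The pieces without y' make up ∂F/∂x and the coefficient of y' is ∂F/∂y:
  ∂F/∂x = 5x^4,
  ∂F/∂y = 2y.

Since d/dx[F] = ∂F/∂x + (∂F/∂y)·y' = 0, solve for y':
  (∂F/∂y)·y' = -∂F/∂x
  dy/dx = -(∂F/∂x)/(∂F/∂y) = -(5x^4)/(2y) = -5x^4/(2y)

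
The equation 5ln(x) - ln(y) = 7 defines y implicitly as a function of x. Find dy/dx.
Differentiate both sides with respect to x, treating y as y(x). By the chain rule, any term containing y contributes a factor of y' = dy/dx when we differentiate it.

Move every term to one side and write the relation as F(x, y) = 0. Term by term,
  d/dx[5ln(x)] = 5/x
  d/dx[-ln(y)] = -y'/y
  d/dx[-7] = 0

The pieces without y' make up ∂F/∂x and the coefficient of y' is ∂F/∂y:
  ∂F/∂x = 5/x,
  ∂F/∂y = -1/y.

Since d/dx[F] = ∂F/∂x + (∂F/∂y)·y' = 0, solve for y':
  (∂F/∂y)·y' = -∂F/∂x
  dy/dx = -(∂F/∂x)/(∂F/∂y) = -(5/x)/(-1/y) = 5y/x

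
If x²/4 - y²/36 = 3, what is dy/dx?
Differentiate both sides with respect to x, treating y as y(x). By the chain rule, any term containing y contributes a factor of y' = dy/dx when we differentiate it.

Move every term to one side and write the relation as F(x, y) = 0. Term by term,
  d/dx[x^2/4] = x/2
  d/dx[-y^2/36] = -y·y'/18
  d/dx[-3] = 0

The pieces without y' make up ∂F/∂x and the coefficient of y' is ∂F/∂y:
  ∂F/∂x = x/2,
  ∂F/∂y = -y/18.

Since d/dx[F] = ∂F/∂x + (∂F/∂y)·y' = 0, solve for y':
  (∂F/∂y)·y' = -∂F/∂x
  dy/dx = -(∂F/∂x)/(∂F/∂y) = -(x/2)/(-y/18) = 9x/y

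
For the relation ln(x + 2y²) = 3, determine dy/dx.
Apply d/dx to both sides, remembering that y depends on x. Each occurrence of y therefore brings in a y' = dy/dx via the chain rule.

With F(x, y) equal to the left-hand side minus the right, differentiate F term by term:
  d/dx[ln(x + 2y^2)] = (4y·y' + 1)/(x + 2y^2)
  d/dx[-3] = 0
Adding these up, d/dx[F] = 0 becomes
  (1/(x + 2y^2)) + (4y/(x + 2y^2))·y' = 0,
so isolating y',
  dy/dx = -(1/(x + 2y^2))/(4y/(x + 2y^2)) = -1/(4y)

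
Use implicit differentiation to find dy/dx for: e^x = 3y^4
Take d/dx of both sides. Since y is implicitly a function of x, the chain rule attaches a y' = dy/dx factor whenever we differentiate through y.

Set F(x, y) = (left side) − (right side), so the curve is F = 0. Differentiating each term of F:
  d/dx[-3y^4] = -12y^3·y'
  d/dx[e^(x)] = e^(x)

Collecting, the y'-free part is the partial derivative in x and the y' coefficient is the partial derivative in y:
  ∂F/∂x = e^(x)
  ∂F/∂y = -12y^3

so d/dx[F(x, y(x))] = ∂F/∂x + (∂F/∂y)·y' = 0. Rearranging,
  dy/dx = -(∂F/∂x)/(∂F/∂y) = -(e^(x))/(-12y^3) = e^(x)/(12y^3)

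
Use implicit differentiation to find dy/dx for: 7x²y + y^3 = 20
Apply d/dx to both sides, remembering that y depends on x. Each occurrence of y therefore brings in a y' = dy/dx via the chain rule.

With F(x, y) equal to the left-hand side minus the right, differentiate F term by term:
  d/dx[7x^2y] = 7x^2·y' + 14xy
  d/dx[y^3] = 3y^2·y'
  d/dx[-20] = 0
Adding these up, d/dx[F] = 0 becomes
  (14xy) + (7x^2 + 3y^2)·y' = 0,
so isolating y',
  dy/dx = -(14xy)/(7x^2 + 3y^2) = -14xy/(7x^2 + 3y^2)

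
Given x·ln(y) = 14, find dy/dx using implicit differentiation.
Differentiate the relation implicitly: treat y = y(x) and apply the chain rule, so every y-derivative picks up a y' = dy/dx factor.

With everything moved to the left-hand side, differentiate term by term:
  d/dx[x·ln(y)] = x·y'/y + ln(y)
  d/dx[-14] = 0

Separating the contributions that come from x directly and those that come through y:
  without y':      ln(y)
  multiplying y':  x/y

so (ln(y)) + (x/y)·y' = 0, and therefore
  dy/dx = -(ln(y))/(x/y) = -y·ln(y)/x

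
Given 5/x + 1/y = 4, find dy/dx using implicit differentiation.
Differentiate both sides with respect to x, treating y as y(x). By the chain rule, any term containing y contributes a factor of y' = dy/dx when we differentiate it.

Move every term to one side and write the relation as F(x, y) = 0. Term by term,
  d/dx[1/y] = -y'/y^2
  d/dx[5/x] = -5/x^2
  d/dx[-4] = 0

The pieces without y' make up ∂F/∂x and the coefficient of y' is ∂F/∂y:
  ∂F/∂x = -5/x^2,
  ∂F/∂y = -1/y^2.

Since d/dx[F] = ∂F/∂x + (∂F/∂y)·y' = 0, solve for y':
  (∂F/∂y)·y' = -∂F/∂x
  dy/dx = -(∂F/∂x)/(∂F/∂y) = -(-5/x^2)/(-1/y^2) = -5y^2/x^2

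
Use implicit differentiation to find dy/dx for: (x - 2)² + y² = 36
Take d/dx of both sides. Since y is implicitly a function of x, the chain rule attaches a y' = dy/dx factor whenever we differentiate through y.

Set F(x, y) = (left side) − (right side), so the curve is F = 0. Differentiating each term of F:
  d/dx[y^2] = 2y·y'
  d/dx[(x - 2)^2] = 2x - 4
  d/dx[-36] = 0

Collecting, the y'-free part is the partial derivative in x and the y' coefficient is the partial derivative in y:
  ∂F/∂x = 2x - 4
  ∂F/∂y = 2y

so d/dx[F(x, y(x))] = ∂F/∂x + (∂F/∂y)·y' = 0. Rearranging,
  dy/dx = -(∂F/∂x)/(∂F/∂y) = -(2x - 4)/(2y) = (2 - x)/y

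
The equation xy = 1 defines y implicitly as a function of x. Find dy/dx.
Differentiate both sides with respect to x, treating y as y(x). By the chain rule, any term containing y contributes a factor of y' = dy/dx when we differentiate it.

Move every term to one side and write the relation as F(x, y) = 0. Term by term,
  d/dx[xy] = x·y' + y
  d/dx[-1] = 0

The pieces without y' make up ∂F/∂x and the coefficient of y' is ∂F/∂y:
  ∂F/∂x = y,
  ∂F/∂y = x.

Since d/dx[F] = ∂F/∂x + (∂F/∂y)·y' = 0, solve for y':
  (∂F/∂y)·y' = -∂F/∂x
  dy/dx = -(∂F/∂x)/(∂F/∂y) = -(y)/(x) = -y/x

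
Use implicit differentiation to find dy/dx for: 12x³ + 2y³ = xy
Take d/dx of both sides. Since y is implicitly a function of x, the chain rule attaches a y' = dy/dx factor whenever we differentiate through y.

Set F(x, y) = (left side) − (right side), so the curve is F = 0. Differentiating each term of F:
  d/dx[12x^3] = 36x^2
  d/dx[-xy] = -x·y' - y
  d/dx[2y^3] = 6y^2·y'

Collecting, the y'-free part is the partial derivative in x and the y' coefficient is the partial derivative in y:
  ∂F/∂x = 36x^2 - y
  ∂F/∂y = -x + 6y^2

so d/dx[F(x, y(x))] = ∂F/∂x + (∂F/∂y)·y' = 0. Rearranging,
  dy/dx = -(∂F/∂x)/(∂F/∂y) = -(36x^2 - y)/(-x + 6y^2) = (36x^2 - y)/(x - 6y^2)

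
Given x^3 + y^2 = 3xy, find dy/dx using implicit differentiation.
Differentiate the relation implicitly: treat y = y(x) and apply the chain rule, so every y-derivative picks up a y' = dy/dx factor.

With everything moved to the left-hand side, differentiate term by term:
  d/dx[x^3] = 3x^2
  d/dx[-3xy] = -3x·y' - 3y
  d/dx[y^2] = 2y·y'

Separating the contributions that come from x directly and those that come through y:
  without y':      3x^2 - 3y
  multiplying y':  -3x + 2y

so (3x^2 - 3y) + (-3x + 2y)·y' = 0, and therefore
  dy/dx = -(3x^2 - 3y)/(-3x + 2y) = 3(x^2 - y)/(3x - 2y)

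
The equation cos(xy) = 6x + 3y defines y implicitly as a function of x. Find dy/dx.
Differentiate the relation implicitly: treat y = y(x) and apply the chain rule, so every y-derivative picks up a y' = dy/dx factor.

With everything moved to the left-hand side, differentiate term by term:
  d/dx[-6x] = -6
  d/dx[-3y] = -3·y'
  d/dx[cos(xy)] = -(x·y' + y)·sin(xy)

Separating the contributions that come from x directly and those that come through y:
  without y':      -y·sin(xy) - 6
  multiplying y':  -x·sin(xy) - 3

so (-y·sin(xy) - 6) + (-x·sin(xy) - 3)·y' = 0, and therefore
  dy/dx = -(-y·sin(xy) - 6)/(-x·sin(xy) - 3) = -(y·sin(xy) + 6)/(x·sin(xy) + 3)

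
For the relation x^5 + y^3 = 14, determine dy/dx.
Differentiate both sides with respect to x, treating y as y(x). By the chain rule, any term containing y contributes a factor of y' = dy/dx when we differentiate it.

Move every term to one side and write the relation as F(x, y) = 0. Term by term,
  d/dx[x^5] = 5x^4
  d/dx[y^3] = 3y^2·y'
  d/dx[-14] = 0

The pieces without y' make up ∂F/∂x and the coefficient of y' is ∂F/∂y:
  ∂F/∂x = 5x^4,
  ∂F/∂y = 3y^2.

Since d/dx[F] = ∂F/∂x + (∂F/∂y)·y' = 0, solve for y':
  (∂F/∂y)·y' = -∂F/∂x
  dy/dx = -(∂F/∂x)/(∂F/∂y) = -(5x^4)/(3y^2) = -5x^4/(3y^2)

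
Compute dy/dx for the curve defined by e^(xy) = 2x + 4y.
Differentiate both sides with respect to x, treating y as y(x). By the chain rule, any term containing y contributes a factor of y' = dy/dx when we differentiate it.

Move every term to one side and write the relation as F(x, y) = 0. Term by term,
  d/dx[-2x] = -2
  d/dx[-4y] = -4·y'
  d/dx[e^(xy)] = (x·y' + y)·e^(xy)

The pieces without y' make up ∂F/∂x and the coefficient of y' is ∂F/∂y:
  ∂F/∂x = y·e^(xy) - 2,
  ∂F/∂y = x·e^(xy) - 4.

Since d/dx[F] = ∂F/∂x + (∂F/∂y)·y' = 0, solve for y':
  (∂F/∂y)·y' = -∂F/∂x
  dy/dx = -(∂F/∂x)/(∂F/∂y) = -(y·e^(xy) - 2)/(x·e^(xy) - 4) = (-y·e^(xy) + 2)/(x·e^(xy) - 4)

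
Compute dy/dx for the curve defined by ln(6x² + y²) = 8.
Apply d/dx to both sides, remembering that y depends on x. Each occurrence of y therefore brings in a y' = dy/dx via the chain rule.

With F(x, y) equal to the left-hand side minus the right, differentiate F term by term:
  d/dx[ln(6x^2 + y^2)] = (12x + 2y·y')/(6x^2 + y^2)
  d/dx[-8] = 0
Adding these up, d/dx[F] = 0 becomes
  (12x/(6x^2 + y^2)) + (2y/(6x^2 + y^2))·y' = 0,
so isolating y',
  dy/dx = -(12x/(6x^2 + y^2))/(2y/(6x^2 + y^2)) = -6x/y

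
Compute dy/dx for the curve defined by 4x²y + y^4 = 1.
Apply d/dx to both sides, remembering that y depends on x. Each occurrence of y therefore brings in a y' = dy/dx via the chain rule.

With F(x, y) equal to the left-hand side minus the right, differentiate F term by term:
  d/dx[4x^2y] = 4x^2·y' + 8xy
  d/dx[y^4] = 4y^3·y'
  d/dx[-1] = 0
Adding these up, d/dx[F] = 0 becomes
  (8xy) + (4x^2 + 4y^3)·y' = 0,
so isolating y',
  dy/dx = -(8xy)/(4x^2 + 4y^3) = -2xy/(x^2 + y^3)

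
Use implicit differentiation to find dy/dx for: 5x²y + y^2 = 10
Apply d/dx to both sides, remembering that y depends on x. Each occurrence of y therefore brings in a y' = dy/dx via the chain rule.

With F(x, y) equal to the left-hand side minus the right, differentiate F term by term:
  d/dx[5x^2y] = 5x^2·y' + 10xy
  d/dx[y^2] = 2y·y'
  d/dx[-10] = 0
Adding these up, d/dx[F] = 0 becomes
  (10xy) + (5x^2 + 2y)·y' = 0,
so isolating y',
  dy/dx = -(10xy)/(5x^2 + 2y) = -10xy/(5x^2 + 2y)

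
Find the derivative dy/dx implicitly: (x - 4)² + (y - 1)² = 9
Apply d/dx to both sides, remembering that y depends on x. Each occurrence of y therefore brings in a y' = dy/dx via the chain rule.

With F(x, y) equal to the left-hand side minus the right, differentiate F term by term:
  d/dx[(x - 4)^2] = 2x - 8
  d/dx[(y - 1)^2] = 2·y'(y - 1)
  d/dx[-9] = 0
Adding these up, d/dx[F] = 0 becomes
  (2x - 8) + (2y - 2)·y' = 0,
so isolating y',
  dy/dx = -(2x - 8)/(2y - 2) = (4 - x)/(y - 1)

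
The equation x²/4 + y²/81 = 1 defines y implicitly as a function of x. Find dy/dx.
Apply d/dx to both sides, remembering that y depends on x. Each occurrence of y therefore brings in a y' = dy/dx via the chain rule.

With F(x, y) equal to the left-hand side minus the right, differentiate F term by term:
  d/dx[x^2/4] = x/2
  d/dx[y^2/81] = 2y·y'/81
  d/dx[-1] = 0
Adding these up, d/dx[F] = 0 becomes
  (x/2) + (2y/81)·y' = 0,
so isolating y',
  dy/dx = -(x/2)/(2y/81) = -81x/(4y)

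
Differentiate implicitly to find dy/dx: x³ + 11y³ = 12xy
Differentiate the relation implicitly: treat y = y(x) and apply the chain rule, so every y-derivative picks up a y' = dy/dx factor.

With everything moved to the left-hand side, differentiate term by term:
  d/dx[x^3] = 3x^2
  d/dx[-12xy] = -12x·y' - 12y
  d/dx[11y^3] = 33y^2·y'

Separating the contributions that come from x directly and those that come through y:
  without y':      3x^2 - 12y
  multiplying y':  -12x + 33y^2

so (3x^2 - 12y) + (-12x + 33y^2)·y' = 0, and therefore
  dy/dx = -(3x^2 - 12y)/(-12x + 33y^2) = (x^2 - 4y)/(4x - 11y^2)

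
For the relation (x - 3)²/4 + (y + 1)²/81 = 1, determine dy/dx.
Differentiate the relation implicitly: treat y = y(x) and apply the chain rule, so every y-derivative picks up a y' = dy/dx factor.

With everything moved to the left-hand side, differentiate term by term:
  d/dx[(x - 3)^2/4] = x/2 - 3/2
  d/dx[(y + 1)^2/81] = 2·y'(y + 1)/81
  d/dx[-1] = 0

Separating the contributions that come from x directly and those that come through y:
  without y':      x/2 - 3/2
  multiplying y':  2y/81 + 2/81

so (x/2 - 3/2) + (2y/81 + 2/81)·y' = 0, and therefore
  dy/dx = -(x/2 - 3/2)/(2y/81 + 2/81)
        = -((x - 3)/2)/(2(y + 1)/81) = 81(3 - x)/(4(y + 1))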